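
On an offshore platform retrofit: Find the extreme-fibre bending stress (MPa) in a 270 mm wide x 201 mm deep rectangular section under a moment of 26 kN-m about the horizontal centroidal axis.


I = b * h^3 / 12 = 270 * 201^3 / 12 = 182713522.5 mm^4
y = h / 2 = 201 / 2 = 100.5 mm
M = 26 kN-m = 26000000.0 N-mm
sigma = M * y / I = 26000000.0 * 100.5 / 182713522.5
= 14.3 MPa

14.3 MPa


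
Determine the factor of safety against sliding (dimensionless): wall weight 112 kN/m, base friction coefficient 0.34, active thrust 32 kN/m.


Resisting force = mu * W = 0.34 * 112 = 38.08 kN/m
FOS = Resisting / Driving = 38.08 / 32
= 1.19 (dimensionless)

1.19 (dimensionless)


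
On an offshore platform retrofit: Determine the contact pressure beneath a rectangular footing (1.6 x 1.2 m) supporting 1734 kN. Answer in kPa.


A = 1.6 * 1.2 = 1.92 m^2
q = P / A = 1734 / 1.92
= 903.125 kPa

903.125 kPa


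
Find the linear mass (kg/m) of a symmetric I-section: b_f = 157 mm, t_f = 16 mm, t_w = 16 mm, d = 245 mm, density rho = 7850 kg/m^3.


A_flanges = 2 * 157 * 16 = 5024 mm^2
A_web = (245 - 2 * 16) * 16 = 3408 mm^2
A_total = 5024 + 3408 = 8432 mm^2 = 0.008432 m^2
Weight = rho * A = 7850 * 0.008432 = 66.1912 kg/m

66.1912 kg/m


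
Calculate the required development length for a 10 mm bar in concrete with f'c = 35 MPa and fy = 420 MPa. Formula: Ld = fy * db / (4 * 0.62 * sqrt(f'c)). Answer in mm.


Ld = (fy * db) / (4 * 0.62 * sqrt(f'c))
= (420 * 10) / (4 * 0.62 * sqrt(35))
= 4200 / 14.6719
= 286.26 mm

286.26 mm


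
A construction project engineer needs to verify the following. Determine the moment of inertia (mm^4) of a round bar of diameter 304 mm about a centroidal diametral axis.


r = d / 2 = 304 / 2 = 152.0 mm
I = pi * r^4 / 4 = pi * 152.0^4 / 4
= 419241468.12 mm^4

419241468.12 mm^4


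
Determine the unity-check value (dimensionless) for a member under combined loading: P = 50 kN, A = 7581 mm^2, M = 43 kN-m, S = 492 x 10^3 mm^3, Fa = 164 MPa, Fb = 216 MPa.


f_a = P / A = 50000.0 / 7581 = 6.5954 MPa
f_b = M / S = 43000000.0 / 492000.0 = 87.3984 MPa
Ratio = f_a / Fa + f_b / Fb
= 6.5954 / 164 + 87.3984 / 216
= 0.4448 (dimensionless)

0.4448 (dimensionless)


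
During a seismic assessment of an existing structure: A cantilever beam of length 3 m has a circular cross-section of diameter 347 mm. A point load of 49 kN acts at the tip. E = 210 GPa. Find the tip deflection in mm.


I = pi * d^4 / 64 = pi * 347^4 / 64 = 711684976.18 mm^4
L = 3000.0 mm, P = 49000.0 N, E = 210000.0 MPa
delta = P * L^3 / (3 * E * I)
= 49000.0 * 3000.0^3 / (3 * 210000.0 * 711684976.18)
= 2.9507 mm

2.9507 mm


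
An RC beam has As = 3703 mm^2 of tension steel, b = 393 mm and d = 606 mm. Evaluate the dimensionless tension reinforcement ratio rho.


rho = As / (b * d)
= 3703 / (393 * 606)
= 3703 / 238158
= 0.015549 (dimensionless)

0.015549 (dimensionless)


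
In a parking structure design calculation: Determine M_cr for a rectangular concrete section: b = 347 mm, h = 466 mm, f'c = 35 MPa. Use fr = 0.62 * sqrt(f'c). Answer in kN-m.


fr = 0.62 * sqrt(35) = 0.62 * 5.9161 = 3.668 MPa
I = 347 * 466^3 / 12 = 2926213292.67 mm^4
y_t = 233.0 mm
M_cr = fr * I / y_t = 3.668 * 2926213292.67 / 233.0 N-mm
= 46.0655 kN-m

46.0655 kN-m


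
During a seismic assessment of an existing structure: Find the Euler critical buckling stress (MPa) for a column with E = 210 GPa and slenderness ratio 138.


sigma_cr = pi^2 * E / lambda^2
= 9.8696 * 210000.0 / 138^2
= 9.8696 * 210000.0 / 19044
= 108.8331 MPa

108.8331 MPa


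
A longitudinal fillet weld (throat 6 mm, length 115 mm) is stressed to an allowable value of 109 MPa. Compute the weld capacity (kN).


Strength = throat * length * allowable stress
= 6 * 115 * 109 N
= 75210 N
= 75.21 kN

75.21 kN


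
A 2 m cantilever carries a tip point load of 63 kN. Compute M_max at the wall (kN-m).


For a cantilever with a point load at the free end:
M_max = P * L = 63 * 2 = 126 kN-m

126 kN-m


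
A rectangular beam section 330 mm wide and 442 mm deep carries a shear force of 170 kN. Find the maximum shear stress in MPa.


A = b * h = 330 * 442 = 145860 mm^2
V = 170 kN = 170000.0 N
tau_max = 1.5 * V / A = 1.5 * 170000.0 / 145860
= 1.7483 MPa

1.7483 MPa


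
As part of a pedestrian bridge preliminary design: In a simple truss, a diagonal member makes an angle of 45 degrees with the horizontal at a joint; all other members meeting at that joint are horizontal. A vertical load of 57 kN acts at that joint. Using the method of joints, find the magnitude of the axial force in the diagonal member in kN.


At the joint, only the diagonal has a vertical component, so vertical equilibrium gives:
F * sin(45) = 57
F = 57 / sin(45)
= 57 / 0.707107
= 80.61 kN

80.61 kN


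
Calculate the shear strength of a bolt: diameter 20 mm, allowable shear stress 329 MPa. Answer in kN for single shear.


A = pi * d^2 / 4 = pi * 20^2 / 4 = 314.1593 mm^2
V = f_v * A / 1000 = 329 * 314.1593 / 1000
= 103.3584 kN

103.3584 kN


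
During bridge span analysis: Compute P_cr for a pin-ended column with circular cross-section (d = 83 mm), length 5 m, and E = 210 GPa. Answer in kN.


I = pi * d^4 / 64 = 2329604.88 mm^4
L = 5000.0 mm
P_cr = pi^2 * E * I / L^2
= 9.8696 * 210000.0 * 2329604.88 / 5000.0^2
= 193135.14 N = 193.1351 kN

193.1351 kN


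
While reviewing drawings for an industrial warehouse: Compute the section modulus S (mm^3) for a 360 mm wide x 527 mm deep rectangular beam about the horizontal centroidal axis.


S = b * h^2 / 6
= 360 * 527^2 / 6
= 360 * 277729 / 6
= 16663740.0 mm^3

16663740.0 mm^3


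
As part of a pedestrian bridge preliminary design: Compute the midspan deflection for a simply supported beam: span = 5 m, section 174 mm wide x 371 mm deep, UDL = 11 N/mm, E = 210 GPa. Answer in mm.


I = 174 * 371^3 / 12 = 740439759.5 mm^4
L = 5000.0 mm, w = 11 N/mm, E = 210000.0 MPa
delta = 5 * w * L^4 / (384 * E * I)
= 5 * 11 * 5000.0^4 / (384 * 210000.0 * 740439759.5)
= 0.5757 mm

0.5757 mm


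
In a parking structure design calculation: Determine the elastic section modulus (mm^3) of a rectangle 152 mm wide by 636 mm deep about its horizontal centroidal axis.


S = b * h^2 / 6
= 152 * 636^2 / 6
= 152 * 404496 / 6
= 10247232.0 mm^3

10247232.0 mm^3


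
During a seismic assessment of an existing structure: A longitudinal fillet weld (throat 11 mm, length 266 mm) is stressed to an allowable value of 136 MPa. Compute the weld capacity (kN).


Strength = throat * length * allowable stress
= 11 * 266 * 136 N
= 397936 N
= 397.94 kN

397.94 kN


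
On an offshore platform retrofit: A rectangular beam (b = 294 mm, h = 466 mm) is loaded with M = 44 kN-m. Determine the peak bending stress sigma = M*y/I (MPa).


I = b * h^3 / 12 = 294 * 466^3 / 12 = 2479270052.0 mm^4
y = h / 2 = 466 / 2 = 233.0 mm
M = 44 kN-m = 44000000.0 N-mm
sigma = M * y / I = 44000000.0 * 233.0 / 2479270052.0
= 4.14 MPa

4.14 MPa


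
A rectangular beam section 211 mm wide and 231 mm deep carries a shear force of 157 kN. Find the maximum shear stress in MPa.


A = b * h = 211 * 231 = 48741 mm^2
V = 157 kN = 157000.0 N
tau_max = 1.5 * V / A = 1.5 * 157000.0 / 48741
= 4.8317 MPa

4.8317 MPa


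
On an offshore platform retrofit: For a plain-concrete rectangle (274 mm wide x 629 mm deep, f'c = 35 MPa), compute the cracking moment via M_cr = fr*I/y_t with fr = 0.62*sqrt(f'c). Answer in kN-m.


fr = 0.62 * sqrt(35) = 0.62 * 5.9161 = 3.668 MPa
I = 274 * 629^3 / 12 = 5682261982.17 mm^4
y_t = 314.5 mm
M_cr = fr * I / y_t = 3.668 * 5682261982.17 / 314.5 N-mm
= 66.2714 kN-m

66.2714 kN-m


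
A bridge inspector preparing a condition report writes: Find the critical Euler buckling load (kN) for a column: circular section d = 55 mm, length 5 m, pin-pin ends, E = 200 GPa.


I = pi * d^4 / 64 = 449180.25 mm^4
L = 5000.0 mm
P_cr = pi^2 * E * I / L^2
= 9.8696 * 200000.0 * 449180.25 / 5000.0^2
= 35465.85 N = 35.4659 kN

35.4659 kN


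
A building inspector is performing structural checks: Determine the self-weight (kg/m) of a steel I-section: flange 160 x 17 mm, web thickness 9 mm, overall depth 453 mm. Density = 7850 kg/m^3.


A_flanges = 2 * 160 * 17 = 5440 mm^2
A_web = (453 - 2 * 17) * 9 = 3771 mm^2
A_total = 5440 + 3771 = 9211 mm^2 = 0.009211 m^2
Weight = rho * A = 7850 * 0.009211 = 72.3063 kg/m

72.3063 kg/m


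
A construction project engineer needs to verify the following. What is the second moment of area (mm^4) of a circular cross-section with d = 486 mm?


r = d / 2 = 486 / 2 = 243.0 mm
I = pi * r^4 / 4 = pi * 243.0^4 / 4
= 2738514064.71 mm^4

2738514064.71 mm^4


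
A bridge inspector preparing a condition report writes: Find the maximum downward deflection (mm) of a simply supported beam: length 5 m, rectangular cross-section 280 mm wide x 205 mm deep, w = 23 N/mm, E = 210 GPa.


I = 280 * 205^3 / 12 = 201019583.33 mm^4
L = 5000.0 mm, w = 23 N/mm, E = 210000.0 MPa
delta = 5 * w * L^4 / (384 * E * I)
= 5 * 23 * 5000.0^4 / (384 * 210000.0 * 201019583.33)
= 4.4339 mm

4.4339 mm


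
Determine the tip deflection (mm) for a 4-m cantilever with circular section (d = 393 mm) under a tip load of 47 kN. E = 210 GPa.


I = pi * d^4 / 64 = pi * 393^4 / 64 = 1170954716.44 mm^4
L = 4000.0 mm, P = 47000.0 N, E = 210000.0 MPa
delta = P * L^3 / (3 * E * I)
= 47000.0 * 4000.0^3 / (3 * 210000.0 * 1170954716.44)
= 4.0775 mm

4.0775 mm


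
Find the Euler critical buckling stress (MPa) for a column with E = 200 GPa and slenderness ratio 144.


sigma_cr = pi^2 * E / lambda^2
= 9.8696 * 200000.0 / 144^2
= 9.8696 * 200000.0 / 20736
= 95.1929 MPa

95.1929 MPa


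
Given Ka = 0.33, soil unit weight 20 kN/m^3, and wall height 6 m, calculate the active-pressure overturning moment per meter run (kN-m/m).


Pa = 0.5 * Ka * gamma * H^2
= 0.5 * 0.33 * 20 * 6^2
= 118.8 kN/m
Arm = H / 3 = 6 / 3 = 2.0 m
Mo = Pa * arm = Pa * H / 3 = 118.8 * 6 / 3 = 237.6 kN-m/m

237.6 kN-m/m


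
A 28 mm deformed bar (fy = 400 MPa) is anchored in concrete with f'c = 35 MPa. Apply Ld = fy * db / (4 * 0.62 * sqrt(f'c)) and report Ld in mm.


Ld = (fy * db) / (4 * 0.62 * sqrt(f'c))
= (400 * 28) / (4 * 0.62 * sqrt(35))
= 11200 / 14.6719
= 763.37 mm

763.37 mm


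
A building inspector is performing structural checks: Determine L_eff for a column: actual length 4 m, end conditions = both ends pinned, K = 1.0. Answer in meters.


L_eff = K * L
= 1.0 * 4
= 4.0 m

4.0 m


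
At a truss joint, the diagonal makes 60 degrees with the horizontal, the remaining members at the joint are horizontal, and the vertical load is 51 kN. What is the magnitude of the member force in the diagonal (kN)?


At the joint, only the diagonal has a vertical component, so vertical equilibrium gives:
F * sin(60) = 51
F = 51 / sin(60)
= 51 / 0.866025
= 58.89 kN

58.89 kN


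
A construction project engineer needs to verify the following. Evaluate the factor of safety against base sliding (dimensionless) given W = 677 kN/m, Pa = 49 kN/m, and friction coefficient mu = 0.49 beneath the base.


Resisting force = mu * W = 0.49 * 677 = 331.73 kN/m
FOS = Resisting / Driving = 331.73 / 49
= 6.77 (dimensionless)

6.77 (dimensionless)


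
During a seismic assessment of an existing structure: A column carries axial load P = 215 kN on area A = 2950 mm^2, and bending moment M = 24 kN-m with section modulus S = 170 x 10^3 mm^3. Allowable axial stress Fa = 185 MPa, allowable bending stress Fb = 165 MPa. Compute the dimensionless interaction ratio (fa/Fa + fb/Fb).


f_a = P / A = 215000.0 / 2950 = 72.8814 MPa
f_b = M / S = 24000000.0 / 170000.0 = 141.1765 MPa
Ratio = f_a / Fa + f_b / Fb
= 72.8814 / 185 + 141.1765 / 165
= 1.2496 (dimensionless)

1.2496 (dimensionless)


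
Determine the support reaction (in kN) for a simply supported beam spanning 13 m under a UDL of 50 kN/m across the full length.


Total load = w * L = 50 * 13 = 650 kN
By symmetry, each reaction R = total / 2 = 650 / 2 = 325.0 kN

325.0 kN


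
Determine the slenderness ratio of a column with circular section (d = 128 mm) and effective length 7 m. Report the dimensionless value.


Radius of gyration r = d / 4 = 128 / 4 = 32.0 mm
L_eff = 7000.0 mm
Slenderness ratio = L / r = 7000.0 / 32.0 = 218.75 (dimensionless)

218.75 (dimensionless)


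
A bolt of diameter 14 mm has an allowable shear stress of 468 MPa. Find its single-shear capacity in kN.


A = pi * d^2 / 4 = pi * 14^2 / 4 = 153.938 mm^2
V = f_v * A / 1000 = 468 * 153.938 / 1000
= 72.043 kN

72.043 kN


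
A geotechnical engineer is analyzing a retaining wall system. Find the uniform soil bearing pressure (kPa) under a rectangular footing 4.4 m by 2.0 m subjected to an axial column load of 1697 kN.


A = 4.4 * 2.0 = 8.8 m^2
q = P / A = 1697 / 8.8
= 192.8409 kPa

192.8409 kPa


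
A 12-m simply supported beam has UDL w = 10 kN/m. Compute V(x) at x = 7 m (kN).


R_A = w * L / 2 = 10 * 12 / 2 = 60.0 kN
V(x) = R_A - w * x = 60.0 - 10 * 7
= -10.0 kN

-10.0 kN


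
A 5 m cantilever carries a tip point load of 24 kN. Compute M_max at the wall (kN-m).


For a cantilever with a point load at the free end:
M_max = P * L = 24 * 5 = 120 kN-m

120 kN-m


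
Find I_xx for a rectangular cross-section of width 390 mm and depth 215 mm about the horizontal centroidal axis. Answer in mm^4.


I = b * h^3 / 12
= 390 * 215^3 / 12
= 390 * 9938375 / 12
= 322997187.5 mm^4

322997187.5 mm^4


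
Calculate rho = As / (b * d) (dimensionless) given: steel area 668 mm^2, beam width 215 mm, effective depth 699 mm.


rho = As / (b * d)
= 668 / (215 * 699)
= 668 / 150285
= 0.004445 (dimensionless)

0.004445 (dimensionless)


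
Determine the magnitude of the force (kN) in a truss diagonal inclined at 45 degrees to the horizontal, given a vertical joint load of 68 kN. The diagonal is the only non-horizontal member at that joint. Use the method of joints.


At the joint, only the diagonal has a vertical component, so vertical equilibrium gives:
F * sin(45) = 68
F = 68 / sin(45)
= 68 / 0.707107
= 96.17 kN

96.17 kN


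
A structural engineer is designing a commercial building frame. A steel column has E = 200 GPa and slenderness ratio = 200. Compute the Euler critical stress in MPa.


sigma_cr = pi^2 * E / lambda^2
= 9.8696 * 200000.0 / 200^2
= 9.8696 * 200000.0 / 40000
= 49.348 MPa

49.348 MPa


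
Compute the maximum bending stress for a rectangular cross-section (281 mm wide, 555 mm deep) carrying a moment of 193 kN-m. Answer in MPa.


I = b * h^3 / 12 = 281 * 555^3 / 12 = 4003169906.25 mm^4
y = h / 2 = 555 / 2 = 277.5 mm
M = 193 kN-m = 193000000.0 N-mm
sigma = M * y / I = 193000000.0 * 277.5 / 4003169906.25
= 13.38 MPa

13.38 MPa


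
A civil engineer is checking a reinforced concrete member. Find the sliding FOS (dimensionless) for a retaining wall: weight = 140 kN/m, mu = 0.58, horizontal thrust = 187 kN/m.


Resisting force = mu * W = 0.58 * 140 = 81.2 kN/m
FOS = Resisting / Driving = 81.2 / 187
= 0.4342 (dimensionless)

0.4342 (dimensionless)


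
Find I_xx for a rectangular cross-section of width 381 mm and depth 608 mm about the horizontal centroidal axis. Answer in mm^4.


I = b * h^3 / 12
= 381 * 608^3 / 12
= 381 * 224755712 / 12
= 7135993856.0 mm^4

7135993856.0 mm^4


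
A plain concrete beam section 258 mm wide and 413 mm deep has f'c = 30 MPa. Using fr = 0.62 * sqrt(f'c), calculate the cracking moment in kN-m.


fr = 0.62 * sqrt(30) = 0.62 * 5.4772 = 3.3959 MPa
I = 258 * 413^3 / 12 = 1514567435.5 mm^4
y_t = 206.5 mm
M_cr = fr * I / y_t = 3.3959 * 1514567435.5 / 206.5 N-mm
= 24.907 kN-m

24.907 kN-m


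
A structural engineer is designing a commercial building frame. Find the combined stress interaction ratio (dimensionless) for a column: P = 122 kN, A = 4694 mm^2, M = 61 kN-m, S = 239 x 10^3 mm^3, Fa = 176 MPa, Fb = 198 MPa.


f_a = P / A = 122000.0 / 4694 = 25.9906 MPa
f_b = M / S = 61000000.0 / 239000.0 = 255.2301 MPa
Ratio = f_a / Fa + f_b / Fb
= 25.9906 / 176 + 255.2301 / 198
= 1.4367 (dimensionless)

1.4367 (dimensionless)


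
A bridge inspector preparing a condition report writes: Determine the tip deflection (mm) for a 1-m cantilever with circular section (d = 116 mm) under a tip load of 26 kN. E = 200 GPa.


I = pi * d^4 / 64 = pi * 116^4 / 64 = 8887955.17 mm^4
L = 1000.0 mm, P = 26000.0 N, E = 200000.0 MPa
delta = P * L^3 / (3 * E * I)
= 26000.0 * 1000.0^3 / (3 * 200000.0 * 8887955.17)
= 4.8755 mm

4.8755 mm


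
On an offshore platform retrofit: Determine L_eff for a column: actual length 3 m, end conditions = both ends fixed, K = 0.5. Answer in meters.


L_eff = K * L
= 0.5 * 3
= 1.5 m

1.5 m


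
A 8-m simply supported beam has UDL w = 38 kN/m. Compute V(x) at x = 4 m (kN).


R_A = w * L / 2 = 38 * 8 / 2 = 152.0 kN
V(x) = R_A - w * x = 152.0 - 38 * 4
= 0.0 kN

0.0 kN


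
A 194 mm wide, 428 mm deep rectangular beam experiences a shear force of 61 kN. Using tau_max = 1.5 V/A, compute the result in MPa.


A = b * h = 194 * 428 = 83032 mm^2
V = 61 kN = 61000.0 N
tau_max = 1.5 * V / A = 1.5 * 61000.0 / 83032
= 1.102 MPa

1.102 MPa


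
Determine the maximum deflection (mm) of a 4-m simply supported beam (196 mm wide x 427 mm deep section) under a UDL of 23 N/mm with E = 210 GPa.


I = 196 * 427^3 / 12 = 1271623222.33 mm^4
L = 4000.0 mm, w = 23 N/mm, E = 210000.0 MPa
delta = 5 * w * L^4 / (384 * E * I)
= 5 * 23 * 4000.0^4 / (384 * 210000.0 * 1271623222.33)
= 0.2871 mm

0.2871 mm


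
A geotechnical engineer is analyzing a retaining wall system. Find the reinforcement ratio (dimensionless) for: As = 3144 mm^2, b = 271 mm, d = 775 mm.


rho = As / (b * d)
= 3144 / (271 * 775)
= 3144 / 210025
= 0.01497 (dimensionless)

0.01497 (dimensionless)


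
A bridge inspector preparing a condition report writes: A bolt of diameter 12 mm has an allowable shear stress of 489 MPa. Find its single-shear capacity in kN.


A = pi * d^2 / 4 = pi * 12^2 / 4 = 113.0973 mm^2
V = f_v * A / 1000 = 489 * 113.0973 / 1000
= 55.3046 kN

55.3046 kN


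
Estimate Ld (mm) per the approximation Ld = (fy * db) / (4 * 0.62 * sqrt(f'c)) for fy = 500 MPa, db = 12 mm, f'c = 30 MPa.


Ld = (fy * db) / (4 * 0.62 * sqrt(f'c))
= (500 * 12) / (4 * 0.62 * sqrt(30))
= 6000 / 13.5835
= 441.71 mm

441.71 mm


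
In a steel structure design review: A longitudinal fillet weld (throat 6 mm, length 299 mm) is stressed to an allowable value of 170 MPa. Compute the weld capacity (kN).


Strength = throat * length * allowable stress
= 6 * 299 * 170 N
= 304980 N
= 304.98 kN

304.98 kN


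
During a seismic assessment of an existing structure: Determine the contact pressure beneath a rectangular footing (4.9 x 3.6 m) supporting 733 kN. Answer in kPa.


A = 4.9 * 3.6 = 17.64 m^2
q = P / A = 733 / 17.64
= 41.5533 kPa

41.5533 kPa


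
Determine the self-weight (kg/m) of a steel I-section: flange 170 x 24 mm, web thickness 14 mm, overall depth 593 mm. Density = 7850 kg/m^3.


A_flanges = 2 * 170 * 24 = 8160 mm^2
A_web = (593 - 2 * 24) * 14 = 7630 mm^2
A_total = 8160 + 7630 = 15790 mm^2 = 0.015790 m^2
Weight = rho * A = 7850 * 0.015790 = 123.9515 kg/m

123.9515 kg/m


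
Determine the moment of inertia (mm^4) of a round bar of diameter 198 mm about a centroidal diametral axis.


r = d / 2 = 198 / 2 = 99.0 mm
I = pi * r^4 / 4 = pi * 99.0^4 / 4
= 75445034.2 mm^4

75445034.2 mm^4


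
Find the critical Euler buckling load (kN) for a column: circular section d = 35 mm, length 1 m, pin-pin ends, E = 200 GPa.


I = pi * d^4 / 64 = 73661.76 mm^4
L = 1000.0 mm
P_cr = pi^2 * E * I / L^2
= 9.8696 * 200000.0 * 73661.76 / 1000.0^2
= 145402.48 N = 145.4025 kN

145.4025 kN


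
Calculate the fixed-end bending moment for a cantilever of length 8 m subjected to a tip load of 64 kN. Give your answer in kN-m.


For a cantilever with a point load at the free end:
M_max = P * L = 64 * 8 = 512 kN-m

512 kN-m


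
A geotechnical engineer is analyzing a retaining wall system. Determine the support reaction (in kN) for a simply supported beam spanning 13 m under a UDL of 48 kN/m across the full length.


Total load = w * L = 48 * 13 = 624 kN
By symmetry, each reaction R = total / 2 = 624 / 2 = 312.0 kN

312.0 kN


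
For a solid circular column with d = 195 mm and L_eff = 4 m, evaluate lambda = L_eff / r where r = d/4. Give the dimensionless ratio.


Radius of gyration r = d / 4 = 195 / 4 = 48.75 mm
L_eff = 4000.0 mm
Slenderness ratio = L / r = 4000.0 / 48.75 = 82.05 (dimensionless)

82.05 (dimensionless)


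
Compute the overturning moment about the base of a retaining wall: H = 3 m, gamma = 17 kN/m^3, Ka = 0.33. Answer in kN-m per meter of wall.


Pa = 0.5 * Ka * gamma * H^2
= 0.5 * 0.33 * 17 * 3^2
= 25.245 kN/m
Arm = H / 3 = 3 / 3 = 1.0 m
Mo = Pa * arm = Pa * H / 3 = 25.245 * 3 / 3 = 25.245 kN-m/m

25.245 kN-m/m


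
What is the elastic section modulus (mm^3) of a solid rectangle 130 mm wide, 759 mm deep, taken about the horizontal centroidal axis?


S = b * h^2 / 6
= 130 * 759^2 / 6
= 130 * 576081 / 6
= 12481755.0 mm^3

12481755.0 mm^3


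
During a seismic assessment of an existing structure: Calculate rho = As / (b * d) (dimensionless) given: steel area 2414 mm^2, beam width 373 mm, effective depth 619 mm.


rho = As / (b * d)
= 2414 / (373 * 619)
= 2414 / 230887
= 0.010455 (dimensionless)

0.010455 (dimensionless)


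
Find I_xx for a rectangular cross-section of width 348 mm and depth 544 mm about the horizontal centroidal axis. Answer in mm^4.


I = b * h^3 / 12
= 348 * 544^3 / 12
= 348 * 160989184 / 12
= 4668686336.0 mm^4

4668686336.0 mm^4


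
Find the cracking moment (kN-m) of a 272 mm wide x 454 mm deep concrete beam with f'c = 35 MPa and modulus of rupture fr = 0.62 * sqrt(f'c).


fr = 0.62 * sqrt(35) = 0.62 * 5.9161 = 3.668 MPa
I = 272 * 454^3 / 12 = 2121071050.67 mm^4
y_t = 227.0 mm
M_cr = fr * I / y_t = 3.668 * 2121071050.67 / 227.0 N-mm
= 34.2732 kN-m

34.2732 kN-m


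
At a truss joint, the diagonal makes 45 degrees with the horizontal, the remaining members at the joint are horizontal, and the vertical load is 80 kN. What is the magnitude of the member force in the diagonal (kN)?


At the joint, only the diagonal has a vertical component, so vertical equilibrium gives:
F * sin(45) = 80
F = 80 / sin(45)
= 80 / 0.707107
= 113.14 kN

113.14 kN


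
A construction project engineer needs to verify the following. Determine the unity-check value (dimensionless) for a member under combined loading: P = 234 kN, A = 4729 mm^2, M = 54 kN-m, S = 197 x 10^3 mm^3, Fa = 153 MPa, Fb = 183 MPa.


f_a = P / A = 234000.0 / 4729 = 49.4819 MPa
f_b = M / S = 54000000.0 / 197000.0 = 274.1117 MPa
Ratio = f_a / Fa + f_b / Fb
= 49.4819 / 153 + 274.1117 / 183
= 1.8213 (dimensionless)

1.8213 (dimensionless)


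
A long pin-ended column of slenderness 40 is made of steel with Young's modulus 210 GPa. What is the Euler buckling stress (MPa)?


sigma_cr = pi^2 * E / lambda^2
= 9.8696 * 210000.0 / 40^2
= 9.8696 * 210000.0 / 1600
= 1295.3856 MPa

1295.3856 MPa


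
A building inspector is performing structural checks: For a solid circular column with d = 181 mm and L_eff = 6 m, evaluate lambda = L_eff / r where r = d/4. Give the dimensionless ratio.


Radius of gyration r = d / 4 = 181 / 4 = 45.25 mm
L_eff = 6000.0 mm
Slenderness ratio = L / r = 6000.0 / 45.25 = 132.6 (dimensionless)

132.6 (dimensionless)


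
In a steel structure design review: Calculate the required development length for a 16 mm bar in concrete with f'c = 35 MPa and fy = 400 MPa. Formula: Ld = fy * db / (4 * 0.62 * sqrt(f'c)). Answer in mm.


Ld = (fy * db) / (4 * 0.62 * sqrt(f'c))
= (400 * 16) / (4 * 0.62 * sqrt(35))
= 6400 / 14.6719
= 436.21 mm

436.21 mm


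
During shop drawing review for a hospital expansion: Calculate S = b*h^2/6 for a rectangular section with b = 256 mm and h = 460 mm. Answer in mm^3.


S = b * h^2 / 6
= 256 * 460^2 / 6
= 256 * 211600 / 6
= 9028266.67 mm^3

9028266.67 mm^3


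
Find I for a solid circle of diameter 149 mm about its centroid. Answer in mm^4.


r = d / 2 = 149 / 2 = 74.5 mm
I = pi * r^4 / 4 = pi * 74.5^4 / 4
= 24194406.46 mm^4

24194406.46 mm^4


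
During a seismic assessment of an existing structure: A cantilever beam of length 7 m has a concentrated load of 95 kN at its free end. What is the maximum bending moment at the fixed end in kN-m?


For a cantilever with a point load at the free end:
M_max = P * L = 95 * 7 = 665 kN-m

665 kN-m


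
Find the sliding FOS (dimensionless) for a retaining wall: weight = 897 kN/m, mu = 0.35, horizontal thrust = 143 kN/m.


Resisting force = mu * W = 0.35 * 897 = 313.95 kN/m
FOS = Resisting / Driving = 313.95 / 143
= 2.1955 (dimensionless)

2.1955 (dimensionless)


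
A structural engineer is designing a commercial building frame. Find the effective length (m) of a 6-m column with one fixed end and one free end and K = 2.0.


L_eff = K * L
= 2.0 * 6
= 12.0 m

12.0 m


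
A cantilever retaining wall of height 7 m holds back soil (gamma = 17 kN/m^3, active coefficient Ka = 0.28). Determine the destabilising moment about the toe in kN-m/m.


Pa = 0.5 * Ka * gamma * H^2
= 0.5 * 0.28 * 17 * 7^2
= 116.62 kN/m
Arm = H / 3 = 7 / 3 = 2.3333 m
Mo = Pa * arm = Pa * H / 3 = 116.62 * 7 / 3 = 272.1133 kN-m/m

272.1133 kN-m/m


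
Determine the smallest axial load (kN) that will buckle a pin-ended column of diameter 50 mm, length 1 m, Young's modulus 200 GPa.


I = pi * d^4 / 64 = 306796.16 mm^4
L = 1000.0 mm
P_cr = pi^2 * E * I / L^2
= 9.8696 * 200000.0 * 306796.16 / 1000.0^2
= 605591.34 N = 605.5913 kN

605.5913 kN


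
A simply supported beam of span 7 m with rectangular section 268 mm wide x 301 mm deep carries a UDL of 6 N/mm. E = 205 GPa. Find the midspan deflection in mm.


I = 268 * 301^3 / 12 = 609050122.33 mm^4
L = 7000.0 mm, w = 6 N/mm, E = 205000.0 MPa
delta = 5 * w * L^4 / (384 * E * I)
= 5 * 6 * 7000.0^4 / (384 * 205000.0 * 609050122.33)
= 1.5024 mm

1.5024 mm


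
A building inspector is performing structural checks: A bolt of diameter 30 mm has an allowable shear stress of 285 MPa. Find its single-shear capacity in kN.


A = pi * d^2 / 4 = pi * 30^2 / 4 = 706.8583 mm^2
V = f_v * A / 1000 = 285 * 706.8583 / 1000
= 201.4546 kN

201.4546 kN


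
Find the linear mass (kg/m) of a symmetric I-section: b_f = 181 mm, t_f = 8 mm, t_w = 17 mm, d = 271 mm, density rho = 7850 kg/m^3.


A_flanges = 2 * 181 * 8 = 2896 mm^2
A_web = (271 - 2 * 8) * 17 = 4335 mm^2
A_total = 2896 + 4335 = 7231 mm^2 = 0.007231 m^2
Weight = rho * A = 7850 * 0.007231 = 56.7634 kg/m

56.7634 kg/m


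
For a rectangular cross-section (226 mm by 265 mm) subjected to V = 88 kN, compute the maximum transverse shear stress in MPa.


A = b * h = 226 * 265 = 59890 mm^2
V = 88 kN = 88000.0 N
tau_max = 1.5 * V / A = 1.5 * 88000.0 / 59890
= 2.204 MPa

2.204 MPa


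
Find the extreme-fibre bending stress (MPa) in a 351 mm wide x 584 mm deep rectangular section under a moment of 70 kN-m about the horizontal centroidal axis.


I = b * h^3 / 12 = 351 * 584^3 / 12 = 5825918592.0 mm^4
y = h / 2 = 584 / 2 = 292.0 mm
M = 70 kN-m = 70000000.0 N-mm
sigma = M * y / I = 70000000.0 * 292.0 / 5825918592.0
= 3.51 MPa

3.51 MPa


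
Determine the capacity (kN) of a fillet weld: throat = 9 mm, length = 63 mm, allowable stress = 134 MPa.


Strength = throat * length * allowable stress
= 9 * 63 * 134 N
= 75978 N
= 75.98 kN

75.98 kN


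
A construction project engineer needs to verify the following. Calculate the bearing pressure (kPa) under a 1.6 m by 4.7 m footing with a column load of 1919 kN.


A = 1.6 * 4.7 = 7.52 m^2
q = P / A = 1919 / 7.52
= 255.1862 kPa

255.1862 kPa


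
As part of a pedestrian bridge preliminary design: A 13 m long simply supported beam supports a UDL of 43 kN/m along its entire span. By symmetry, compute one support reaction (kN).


Total load = w * L = 43 * 13 = 559 kN
By symmetry, each reaction R = total / 2 = 559 / 2 = 279.5 kN

279.5 kN


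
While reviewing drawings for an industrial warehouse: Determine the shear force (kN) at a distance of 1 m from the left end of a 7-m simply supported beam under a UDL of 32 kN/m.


R_A = w * L / 2 = 32 * 7 / 2 = 112.0 kN
V(x) = R_A - w * x = 112.0 - 32 * 1
= 80.0 kN

80.0 kN


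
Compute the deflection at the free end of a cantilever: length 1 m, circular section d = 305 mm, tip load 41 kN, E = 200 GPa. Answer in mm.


I = pi * d^4 / 64 = pi * 305^4 / 64 = 424785081.72 mm^4
L = 1000.0 mm, P = 41000.0 N, E = 200000.0 MPa
delta = P * L^3 / (3 * E * I)
= 41000.0 * 1000.0^3 / (3 * 200000.0 * 424785081.72)
= 0.1609 mm

0.1609 mm


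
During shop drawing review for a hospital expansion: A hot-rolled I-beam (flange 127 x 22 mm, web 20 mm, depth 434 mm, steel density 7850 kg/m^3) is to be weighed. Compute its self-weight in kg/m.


A_flanges = 2 * 127 * 22 = 5588 mm^2
A_web = (434 - 2 * 22) * 20 = 7800 mm^2
A_total = 5588 + 7800 = 13388 mm^2 = 0.013388 m^2
Weight = rho * A = 7850 * 0.013388 = 105.0958 kg/m

105.0958 kg/m


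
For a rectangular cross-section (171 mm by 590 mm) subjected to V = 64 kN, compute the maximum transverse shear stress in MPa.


A = b * h = 171 * 590 = 100890 mm^2
V = 64 kN = 64000.0 N
tau_max = 1.5 * V / A = 1.5 * 64000.0 / 100890
= 0.9515 MPa

0.9515 MPa


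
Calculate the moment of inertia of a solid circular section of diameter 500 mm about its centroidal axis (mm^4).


r = d / 2 = 500 / 2 = 250.0 mm
I = pi * r^4 / 4 = pi * 250.0^4 / 4
= 3067961575.77 mm^4

3067961575.77 mm^4


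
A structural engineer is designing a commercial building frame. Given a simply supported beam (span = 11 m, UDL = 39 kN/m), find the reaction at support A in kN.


Total load = w * L = 39 * 11 = 429 kN
By symmetry, each reaction R = total / 2 = 429 / 2 = 214.5 kN

214.5 kN


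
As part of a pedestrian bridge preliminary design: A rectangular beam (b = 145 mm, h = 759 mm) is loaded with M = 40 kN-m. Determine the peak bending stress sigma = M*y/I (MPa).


I = b * h^3 / 12 = 145 * 759^3 / 12 = 5283382871.25 mm^4
y = h / 2 = 759 / 2 = 379.5 mm
M = 40 kN-m = 40000000.0 N-mm
sigma = M * y / I = 40000000.0 * 379.5 / 5283382871.25
= 2.87 MPa

2.87 MPa


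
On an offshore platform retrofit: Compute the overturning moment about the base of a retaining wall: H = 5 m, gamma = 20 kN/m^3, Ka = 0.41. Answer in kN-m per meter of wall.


Pa = 0.5 * Ka * gamma * H^2
= 0.5 * 0.41 * 20 * 5^2
= 102.5 kN/m
Arm = H / 3 = 5 / 3 = 1.6667 m
Mo = Pa * arm = Pa * H / 3 = 102.5 * 5 / 3 = 170.8333 kN-m/m

170.8333 kN-m/m


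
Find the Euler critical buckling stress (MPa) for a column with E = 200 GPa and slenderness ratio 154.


sigma_cr = pi^2 * E / lambda^2
= 9.8696 * 200000.0 / 154^2
= 9.8696 * 200000.0 / 23716
= 83.2316 MPa

83.2316 MPa


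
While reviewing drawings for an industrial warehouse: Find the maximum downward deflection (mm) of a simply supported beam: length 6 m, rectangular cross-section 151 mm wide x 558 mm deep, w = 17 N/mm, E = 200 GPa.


I = 151 * 558^3 / 12 = 2186242326.0 mm^4
L = 6000.0 mm, w = 17 N/mm, E = 200000.0 MPa
delta = 5 * w * L^4 / (384 * E * I)
= 5 * 17 * 6000.0^4 / (384 * 200000.0 * 2186242326.0)
= 0.6561 mm

0.6561 mm


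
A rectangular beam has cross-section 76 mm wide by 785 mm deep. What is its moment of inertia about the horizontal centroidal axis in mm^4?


I = b * h^3 / 12
= 76 * 785^3 / 12
= 76 * 483736625 / 12
= 3063665291.67 mm^4

3063665291.67 mm^4


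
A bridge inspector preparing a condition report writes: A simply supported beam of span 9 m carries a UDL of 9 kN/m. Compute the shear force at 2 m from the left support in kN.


R_A = w * L / 2 = 9 * 9 / 2 = 40.5 kN
V(x) = R_A - w * x = 40.5 - 9 * 2
= 22.5 kN

22.5 kN


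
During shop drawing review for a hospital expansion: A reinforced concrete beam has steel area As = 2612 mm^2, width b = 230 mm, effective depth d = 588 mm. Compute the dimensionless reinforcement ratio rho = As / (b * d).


rho = As / (b * d)
= 2612 / (230 * 588)
= 2612 / 135240
= 0.019314 (dimensionless)

0.019314 (dimensionless)


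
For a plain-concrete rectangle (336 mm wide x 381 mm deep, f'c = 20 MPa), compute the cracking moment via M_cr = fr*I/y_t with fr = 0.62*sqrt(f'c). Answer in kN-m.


fr = 0.62 * sqrt(20) = 0.62 * 4.4721 = 2.7727 MPa
I = 336 * 381^3 / 12 = 1548577548.0 mm^4
y_t = 190.5 mm
M_cr = fr * I / y_t = 2.7727 * 1548577548.0 / 190.5 N-mm
= 22.5395 kN-m

22.5395 kN-m


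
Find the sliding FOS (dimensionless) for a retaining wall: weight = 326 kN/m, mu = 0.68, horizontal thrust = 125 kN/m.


Resisting force = mu * W = 0.68 * 326 = 221.68 kN/m
FOS = Resisting / Driving = 221.68 / 125
= 1.7734 (dimensionless)

1.7734 (dimensionless)


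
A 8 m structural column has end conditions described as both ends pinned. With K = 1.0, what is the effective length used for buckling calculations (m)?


L_eff = K * L
= 1.0 * 8
= 8.0 m

8.0 m


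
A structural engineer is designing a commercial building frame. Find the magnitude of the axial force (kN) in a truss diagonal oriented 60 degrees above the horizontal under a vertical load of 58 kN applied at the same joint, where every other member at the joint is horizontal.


At the joint, only the diagonal has a vertical component, so vertical equilibrium gives:
F * sin(60) = 58
F = 58 / sin(60)
= 58 / 0.866025
= 66.97 kN

66.97 kN


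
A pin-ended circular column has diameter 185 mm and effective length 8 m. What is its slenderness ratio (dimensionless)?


Radius of gyration r = d / 4 = 185 / 4 = 46.25 mm
L_eff = 8000.0 mm
Slenderness ratio = L / r = 8000.0 / 46.25 = 172.97 (dimensionless)

172.97 (dimensionless)


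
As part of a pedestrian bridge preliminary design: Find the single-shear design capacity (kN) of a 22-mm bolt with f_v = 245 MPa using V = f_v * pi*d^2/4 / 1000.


A = pi * d^2 / 4 = pi * 22^2 / 4 = 380.1327 mm^2
V = f_v * A / 1000 = 245 * 380.1327 / 1000
= 93.1325 kN

93.1325 kN


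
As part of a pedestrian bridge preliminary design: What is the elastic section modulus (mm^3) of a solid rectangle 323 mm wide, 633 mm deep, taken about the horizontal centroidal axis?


S = b * h^2 / 6
= 323 * 633^2 / 6
= 323 * 400689 / 6
= 21570424.5 mm^3

21570424.5 mm^3


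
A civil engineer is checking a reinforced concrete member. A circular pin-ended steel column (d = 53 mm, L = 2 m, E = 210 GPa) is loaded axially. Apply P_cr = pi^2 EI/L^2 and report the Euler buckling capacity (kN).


I = pi * d^4 / 64 = 387323.08 mm^4
L = 2000.0 mm
P_cr = pi^2 * E * I / L^2
= 9.8696 * 210000.0 * 387323.08 / 2000.0^2
= 200693.09 N = 200.6931 kN

200.6931 kN


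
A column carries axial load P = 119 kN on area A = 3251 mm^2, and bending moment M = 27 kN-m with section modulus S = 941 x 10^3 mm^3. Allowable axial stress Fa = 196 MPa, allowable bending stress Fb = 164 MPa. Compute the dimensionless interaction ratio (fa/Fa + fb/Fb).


f_a = P / A = 119000.0 / 3251 = 36.6041 MPa
f_b = M / S = 27000000.0 / 941000.0 = 28.6929 MPa
Ratio = f_a / Fa + f_b / Fb
= 36.6041 / 196 + 28.6929 / 164
= 0.3617 (dimensionless)

0.3617 (dimensionless)


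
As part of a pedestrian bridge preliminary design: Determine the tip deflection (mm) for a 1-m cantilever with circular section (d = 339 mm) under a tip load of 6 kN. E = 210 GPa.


I = pi * d^4 / 64 = pi * 339^4 / 64 = 648289058.0 mm^4
L = 1000.0 mm, P = 6000.0 N, E = 210000.0 MPa
delta = P * L^3 / (3 * E * I)
= 6000.0 * 1000.0^3 / (3 * 210000.0 * 648289058.0)
= 0.0147 mm

0.0147 mm


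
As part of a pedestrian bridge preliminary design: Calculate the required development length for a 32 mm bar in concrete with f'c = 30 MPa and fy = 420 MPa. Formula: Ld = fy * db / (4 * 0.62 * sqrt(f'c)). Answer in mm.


Ld = (fy * db) / (4 * 0.62 * sqrt(f'c))
= (420 * 32) / (4 * 0.62 * sqrt(30))
= 13440 / 13.5835
= 989.43 mm

989.43 mm


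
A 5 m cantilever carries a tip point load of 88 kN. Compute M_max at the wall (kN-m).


For a cantilever with a point load at the free end:
M_max = P * L = 88 * 5 = 440 kN-m

440 kN-m


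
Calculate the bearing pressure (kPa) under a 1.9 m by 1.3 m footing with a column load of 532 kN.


A = 1.9 * 1.3 = 2.47 m^2
q = P / A = 532 / 2.47
= 215.3846 kPa

215.3846 kPa


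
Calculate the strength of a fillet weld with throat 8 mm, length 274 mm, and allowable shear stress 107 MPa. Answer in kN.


Strength = throat * length * allowable stress
= 8 * 274 * 107 N
= 234544 N
= 234.54 kN

234.54 kN


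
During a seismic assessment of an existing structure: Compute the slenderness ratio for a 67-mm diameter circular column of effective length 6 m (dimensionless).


Radius of gyration r = d / 4 = 67 / 4 = 16.75 mm
L_eff = 6000.0 mm
Slenderness ratio = L / r = 6000.0 / 16.75 = 358.21 (dimensionless)

358.21 (dimensionless)


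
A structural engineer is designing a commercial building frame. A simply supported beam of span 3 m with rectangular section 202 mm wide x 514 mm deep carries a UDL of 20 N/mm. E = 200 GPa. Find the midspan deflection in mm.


I = 202 * 514^3 / 12 = 2285911857.33 mm^4
L = 3000.0 mm, w = 20 N/mm, E = 200000.0 MPa
delta = 5 * w * L^4 / (384 * E * I)
= 5 * 20 * 3000.0^4 / (384 * 200000.0 * 2285911857.33)
= 0.0461 mm

0.0461 mm


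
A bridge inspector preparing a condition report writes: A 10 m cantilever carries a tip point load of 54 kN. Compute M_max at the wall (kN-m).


For a cantilever with a point load at the free end:
M_max = P * L = 54 * 10 = 540 kN-m

540 kN-m


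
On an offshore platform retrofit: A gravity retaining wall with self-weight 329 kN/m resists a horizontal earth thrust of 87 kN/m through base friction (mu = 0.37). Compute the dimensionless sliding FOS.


Resisting force = mu * W = 0.37 * 329 = 121.73 kN/m
FOS = Resisting / Driving = 121.73 / 87
= 1.3992 (dimensionless)

1.3992 (dimensionless)


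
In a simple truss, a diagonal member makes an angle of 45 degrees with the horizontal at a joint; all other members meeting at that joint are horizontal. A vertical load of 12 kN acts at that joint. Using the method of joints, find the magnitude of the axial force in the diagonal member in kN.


At the joint, only the diagonal has a vertical component, so vertical equilibrium gives:
F * sin(45) = 12
F = 12 / sin(45)
= 12 / 0.707107
= 16.97 kN

16.97 kN


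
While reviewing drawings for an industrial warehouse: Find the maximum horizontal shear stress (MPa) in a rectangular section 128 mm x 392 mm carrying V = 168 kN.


A = b * h = 128 * 392 = 50176 mm^2
V = 168 kN = 168000.0 N
tau_max = 1.5 * V / A = 1.5 * 168000.0 / 50176
= 5.0223 MPa

5.0223 MPa


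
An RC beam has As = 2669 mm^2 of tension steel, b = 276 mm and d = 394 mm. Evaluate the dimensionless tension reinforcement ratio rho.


rho = As / (b * d)
= 2669 / (276 * 394)
= 2669 / 108744
= 0.024544 (dimensionless)

0.024544 (dimensionless)


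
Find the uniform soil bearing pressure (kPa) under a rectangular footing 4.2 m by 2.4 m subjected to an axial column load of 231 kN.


A = 4.2 * 2.4 = 10.08 m^2
q = P / A = 231 / 10.08
= 22.9167 kPa

22.9167 kPa


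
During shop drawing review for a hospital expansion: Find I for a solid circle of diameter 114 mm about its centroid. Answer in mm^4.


r = d / 2 = 114 / 2 = 57.0 mm
I = pi * r^4 / 4 = pi * 57.0^4 / 4
= 8290663.8 mm^4

8290663.8 mm^4


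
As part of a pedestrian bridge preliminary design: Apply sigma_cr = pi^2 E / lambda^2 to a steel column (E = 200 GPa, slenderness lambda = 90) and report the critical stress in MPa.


sigma_cr = pi^2 * E / lambda^2
= 9.8696 * 200000.0 / 90^2
= 9.8696 * 200000.0 / 8100
= 243.6939 MPa

243.6939 MPa


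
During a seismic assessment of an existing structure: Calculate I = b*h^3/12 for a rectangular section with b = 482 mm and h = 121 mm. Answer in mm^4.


I = b * h^3 / 12
= 482 * 121^3 / 12
= 482 * 1771561 / 12
= 71157700.17 mm^4

71157700.17 mm^4
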